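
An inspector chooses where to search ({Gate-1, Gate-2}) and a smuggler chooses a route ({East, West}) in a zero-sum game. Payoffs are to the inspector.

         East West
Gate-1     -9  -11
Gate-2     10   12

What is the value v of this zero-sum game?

Row minima: Gate-1 → -11, Gate-2 → 10; maximin = 10.
Column maxima: East → 10, West → 12; minimax = 10.
Since maximin = minimax = 10, there is a saddle point and the value is 10.

10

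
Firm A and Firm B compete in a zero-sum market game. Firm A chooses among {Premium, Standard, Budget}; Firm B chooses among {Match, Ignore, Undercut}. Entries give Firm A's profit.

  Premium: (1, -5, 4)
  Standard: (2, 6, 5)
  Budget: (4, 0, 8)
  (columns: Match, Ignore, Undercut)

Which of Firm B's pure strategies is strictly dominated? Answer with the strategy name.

Undercut

Match holds Firm A's payoff strictly below Undercut in every row: 1 < 4, 2 < 5, 4 < 8.
So Undercut is strictly dominated for Firm B.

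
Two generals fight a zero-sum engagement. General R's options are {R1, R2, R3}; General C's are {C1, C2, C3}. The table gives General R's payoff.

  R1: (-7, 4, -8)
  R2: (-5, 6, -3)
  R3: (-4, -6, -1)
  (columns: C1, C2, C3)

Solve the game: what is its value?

-54/13

Row minima: R1 → -8, R2 → -5, R3 → -6; maximin = -5.
Column maxima: C1 → -4, C2 → 6, C3 → -1; minimax = -4.
-5 ≠ -4, so there is no saddle point; optimal play is mixed.
R1 is strictly dominated by R2, so General R never plays it.
With R1 eliminated, C3 is strictly dominated by C1 (it gives General R strictly more in every remaining row), so General C never plays it.
On the remaining 2×2 (R2, R3 vs C1, C2):
Let General R play R2 with probability p. Expected payoff against C1: (-5)p + (-4)(1−p) = −p − 4; against C2: 6p + (-6)(1−p) = 12p − 6.
Setting these equal: −p − 4 = 12p − 6 ⇒ −13p = -2 ⇒ p = 2/13, and the value is (-1)·(2/13) − 4 = -54/13.
For General C: with q = P(C1), equating R2's and R3's payoffs gives −11q + 6 = 2q − 6 ⇒ q = 12/13.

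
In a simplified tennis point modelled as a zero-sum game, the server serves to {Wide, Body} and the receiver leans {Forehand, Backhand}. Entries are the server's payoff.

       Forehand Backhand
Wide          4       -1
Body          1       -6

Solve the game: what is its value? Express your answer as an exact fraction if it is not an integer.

Row minima: Wide → -1, Body → -6; maximin = -1.
Column maxima: Forehand → 4, Backhand → -1; minimax = -1.
Since maximin = minimax = -1, there is a saddle point and the value is -1.

-1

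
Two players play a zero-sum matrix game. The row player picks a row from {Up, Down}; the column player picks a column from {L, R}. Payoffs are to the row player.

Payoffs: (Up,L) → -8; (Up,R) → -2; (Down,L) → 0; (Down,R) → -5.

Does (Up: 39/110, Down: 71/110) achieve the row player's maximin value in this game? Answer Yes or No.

Against L this mix gives (39/110)·(-8) + (71/110)·0 = -156/55.
Against R this mix gives (39/110)·(-2) + (71/110)·(-5) = -433/110.
The column player will play R, holding the row player to -433/110. Shifting weight toward the row that does better against R would raise this floor (the equalizing mix achieves -40/11 against both R and L), so the proposed strategy is not optimal.

No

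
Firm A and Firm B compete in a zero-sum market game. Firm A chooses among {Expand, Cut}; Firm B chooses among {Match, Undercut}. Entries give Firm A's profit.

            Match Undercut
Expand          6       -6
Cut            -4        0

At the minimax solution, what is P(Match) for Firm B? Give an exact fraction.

3/8

Row minima: Expand → -6, Cut → -4; maximin = -4.
Column maxima: Match → 6, Undercut → 0; minimax = 0.
-4 ≠ 0, so there is no saddle point; optimal play is mixed.
Let Firm A play Expand with probability p. Expected payoff against Match: 6p + (-4)(1−p) = 10p − 4; against Undercut: (-6)p + 0(1−p) = −6p.
Setting these equal: 10p − 4 = −6p ⇒ 16p = 4 ⇒ p = 1/4, and the value is (10)·(1/4) − 4 = -3/2.
For Firm B: with q = P(Match), equating Expand's and Cut's payoffs gives 12q − 6 = −4q ⇒ q = 3/8.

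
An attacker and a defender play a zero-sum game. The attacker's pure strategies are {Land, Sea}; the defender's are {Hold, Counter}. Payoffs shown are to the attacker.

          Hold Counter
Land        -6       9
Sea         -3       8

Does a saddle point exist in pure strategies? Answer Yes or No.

Yes

Row minima: Land → -6, Sea → -3; maximin = -3.
Column maxima: Hold → -3, Counter → 9; minimax = -3.
maximin = minimax = -3, so a saddle point exists.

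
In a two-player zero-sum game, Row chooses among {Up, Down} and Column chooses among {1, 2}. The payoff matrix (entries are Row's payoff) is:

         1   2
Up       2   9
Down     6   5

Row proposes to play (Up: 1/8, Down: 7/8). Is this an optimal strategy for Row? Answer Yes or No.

Yes

Against 1 this mix gives (1/8)·2 + (7/8)·6 = 11/2.
Against 2 this mix gives (1/8)·9 + (7/8)·5 = 11/2.
All of Column's active replies (1, 2) yield 11/2, and no column does worse for Row. The mix makes Column indifferent and guarantees 11/2, so it is optimal.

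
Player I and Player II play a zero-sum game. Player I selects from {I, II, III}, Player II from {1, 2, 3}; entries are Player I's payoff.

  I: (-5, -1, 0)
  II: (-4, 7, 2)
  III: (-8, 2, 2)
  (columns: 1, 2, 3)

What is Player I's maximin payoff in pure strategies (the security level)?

Row minima: I → -5, II → -4, III → -8.
The best of these is -4.

-4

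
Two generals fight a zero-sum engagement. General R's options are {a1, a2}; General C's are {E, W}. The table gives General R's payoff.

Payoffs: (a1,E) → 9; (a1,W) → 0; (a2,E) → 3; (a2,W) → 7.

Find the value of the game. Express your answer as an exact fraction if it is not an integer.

63/13

Row minima: a1 → 0, a2 → 3; maximin = 3.
Column maxima: E → 9, W → 7; minimax = 7.
3 ≠ 7, so there is no saddle point; optimal play is mixed.
Let General R play a1 with probability p. Expected payoff against E: 9p + 3(1−p) = 6p + 3; against W: 0p + 7(1−p) = −7p + 7.
Setting these equal: 6p + 3 = −7p + 7 ⇒ 13p = 4 ⇒ p = 4/13, and the value is (6)·(4/13) + 3 = 63/13.
For General C: with q = P(E), equating a1's and a2's payoffs gives 9q = −4q + 7 ⇒ q = 7/13.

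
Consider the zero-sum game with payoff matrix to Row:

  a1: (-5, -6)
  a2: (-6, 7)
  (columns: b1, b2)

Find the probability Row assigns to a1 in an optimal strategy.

Row minima: a1 → -6, a2 → -6; maximin = -6.
Column maxima: b1 → -5, b2 → 7; minimax = -5.
-6 ≠ -5, so there is no saddle point; optimal play is mixed.
Let Row play a1 with probability p. Expected payoff against b1: (-5)p + (-6)(1−p) = p − 6; against b2: (-6)p + 7(1−p) = −13p + 7.
Setting these equal: p − 6 = −13p + 7 ⇒ 14p = 13 ⇒ p = 13/14, and the value is (1)·(13/14) − 6 = -71/14.
For Column: with q = P(b1), equating a1's and a2's payoffs gives q − 6 = −13q + 7 ⇒ q = 13/14.

13/14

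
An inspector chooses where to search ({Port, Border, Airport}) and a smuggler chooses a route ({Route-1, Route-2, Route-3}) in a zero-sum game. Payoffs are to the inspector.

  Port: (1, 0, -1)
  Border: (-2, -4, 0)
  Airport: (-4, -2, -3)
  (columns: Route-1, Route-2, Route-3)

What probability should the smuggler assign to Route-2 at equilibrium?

1/5

Row minima: Port → -1, Border → -4, Airport → -4; maximin = -1.
Column maxima: Route-1 → 1, Route-2 → 0, Route-3 → 0; minimax = 0.
-1 ≠ 0, so there is no saddle point; optimal play is mixed.
Airport is strictly dominated by Port, so the inspector never plays it.
With Airport eliminated, Route-1 is strictly dominated by Route-2 (it gives the inspector strictly more in every remaining row), so the smuggler never plays it.
On the remaining 2×2 (Port, Border vs Route-2, Route-3):
Let the inspector play Port with probability p. Expected payoff against Route-2: 0p + (-4)(1−p) = 4p − 4; against Route-3: (-1)p + 0(1−p) = −p.
Setting these equal: 4p − 4 = −p ⇒ 5p = 4 ⇒ p = 4/5, and the value is (4)·(4/5) − 4 = -4/5.
For the smuggler: with q = P(Route-2), equating Port's and Border's payoffs gives q − 1 = −4q ⇒ q = 1/5.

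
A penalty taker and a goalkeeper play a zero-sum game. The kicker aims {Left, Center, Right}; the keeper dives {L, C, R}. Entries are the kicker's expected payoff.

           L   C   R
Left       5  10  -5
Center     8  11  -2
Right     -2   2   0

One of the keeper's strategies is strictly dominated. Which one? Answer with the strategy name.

C

L holds the kicker's payoff strictly below C in every row: 5 < 10, 8 < 11, -2 < 2.
So C is strictly dominated for the keeper.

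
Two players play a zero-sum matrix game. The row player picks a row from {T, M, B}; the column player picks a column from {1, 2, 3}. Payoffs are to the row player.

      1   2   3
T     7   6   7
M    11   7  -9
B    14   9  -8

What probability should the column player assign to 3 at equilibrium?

1/6

Row minima: T → 6, M → -9, B → -8; maximin = 6.
Column maxima: 1 → 14, 2 → 9, 3 → 7; minimax = 7.
6 ≠ 7, so there is no saddle point; optimal play is mixed.
M is strictly dominated by B, so the row player never plays it.
1 is strictly dominated by 2 (it gives the row player strictly more in every row), so the column player never plays it.
On the remaining 2×2 (T, B vs 2, 3):
Let the row player play T with probability p. Expected payoff against 2: 6p + 9(1−p) = −3p + 9; against 3: 7p + (-8)(1−p) = 15p − 8.
Setting these equal: −3p + 9 = 15p − 8 ⇒ −18p = -17 ⇒ p = 17/18, and the value is (-3)·(17/18) + 9 = 37/6.
For the column player: with q = P(2), equating T's and B's payoffs gives −q + 7 = 17q − 8 ⇒ q = 5/6.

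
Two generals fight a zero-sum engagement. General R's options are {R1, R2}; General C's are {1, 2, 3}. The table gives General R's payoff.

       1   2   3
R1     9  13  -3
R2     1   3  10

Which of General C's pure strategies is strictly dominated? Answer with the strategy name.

2

1 holds General R's payoff strictly below 2 in every row: 9 < 13, 1 < 3.
So 2 is strictly dominated for General C.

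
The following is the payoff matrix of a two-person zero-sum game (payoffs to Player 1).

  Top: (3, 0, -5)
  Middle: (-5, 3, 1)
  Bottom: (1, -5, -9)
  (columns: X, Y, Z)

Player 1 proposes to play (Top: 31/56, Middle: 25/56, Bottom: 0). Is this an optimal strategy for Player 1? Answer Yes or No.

No

Against X this mix gives (31/56)·3 + (25/56)·(-5) = -4/7.
Against Y this mix gives (31/56)·0 + (25/56)·3 = 75/56.
Against Z this mix gives (31/56)·(-5) + (25/56)·1 = -65/28.
Player 2 will play Z, holding Player 1 to -65/28. Shifting weight toward the row that does better against Z would raise this floor (the equalizing mix achieves -11/7 against both Z and X), so the proposed strategy is not optimal.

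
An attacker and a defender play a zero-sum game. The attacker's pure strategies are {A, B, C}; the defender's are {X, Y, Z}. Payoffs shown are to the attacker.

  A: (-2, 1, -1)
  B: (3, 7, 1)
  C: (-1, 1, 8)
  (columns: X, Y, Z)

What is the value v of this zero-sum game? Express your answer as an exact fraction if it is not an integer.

Row minima: A → -2, B → 1, C → -1; maximin = 1.
Column maxima: X → 3, Y → 7, Z → 8; minimax = 3.
1 ≠ 3, so there is no saddle point; optimal play is mixed.
A is strictly dominated by B, so the attacker never plays it.
Y is strictly dominated by X (it gives the attacker strictly more in every row), so the defender never plays it.
On the remaining 2×2 (B, C vs X, Z):
Let the attacker play B with probability p. Expected payoff against X: 3p + (-1)(1−p) = 4p − 1; against Z: 1p + 8(1−p) = −7p + 8.
Setting these equal: 4p − 1 = −7p + 8 ⇒ 11p = 9 ⇒ p = 9/11, and the value is (4)·(9/11) − 1 = 25/11.
For the defender: with q = P(X), equating B's and C's payoffs gives 2q + 1 = −9q + 8 ⇒ q = 7/11.

25/11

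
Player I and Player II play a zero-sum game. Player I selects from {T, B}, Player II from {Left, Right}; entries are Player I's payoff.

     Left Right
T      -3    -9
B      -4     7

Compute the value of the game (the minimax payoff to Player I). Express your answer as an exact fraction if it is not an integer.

-57/17

Row minima: T → -9, B → -4; maximin = -4.
Column maxima: Left → -3, Right → 7; minimax = -3.
-4 ≠ -3, so there is no saddle point; optimal play is mixed.
Let Player I play T with probability p. Expected payoff against Left: (-3)p + (-4)(1−p) = p − 4; against Right: (-9)p + 7(1−p) = −16p + 7.
Setting these equal: p − 4 = −16p + 7 ⇒ 17p = 11 ⇒ p = 11/17, and the value is (1)·(11/17) − 4 = -57/17.
For Player II: with q = P(Left), equating T's and B's payoffs gives 6q − 9 = −11q + 7 ⇒ q = 16/17.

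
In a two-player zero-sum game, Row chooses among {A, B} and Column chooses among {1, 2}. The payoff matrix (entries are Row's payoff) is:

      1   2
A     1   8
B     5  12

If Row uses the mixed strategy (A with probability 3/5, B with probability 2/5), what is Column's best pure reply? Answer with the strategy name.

1

If Column plays 1, Row's expected payoff is (3/5)·1 + (2/5)·5 = 13/5.
If Column plays 2, Row's expected payoff is (3/5)·8 + (2/5)·12 = 48/5.
Column minimizes Row's payoff; the smallest is 13/5, so the best response is 1.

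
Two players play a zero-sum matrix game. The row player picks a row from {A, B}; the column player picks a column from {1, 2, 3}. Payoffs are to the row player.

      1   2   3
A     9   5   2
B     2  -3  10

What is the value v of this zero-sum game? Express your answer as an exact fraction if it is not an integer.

Row minima: A → 2, B → -3; maximin = 2.
Column maxima: 1 → 9, 2 → 5, 3 → 10; minimax = 5.
2 ≠ 5, so there is no saddle point; optimal play is mixed.
1 is strictly dominated by 2 (it gives the row player strictly more in every row), so the column player never plays it.
On the remaining 2×2 (A, B vs 2, 3):
Let the row player play A with probability p. Expected payoff against 2: 5p + (-3)(1−p) = 8p − 3; against 3: 2p + 10(1−p) = −8p + 10.
Setting these equal: 8p − 3 = −8p + 10 ⇒ 16p = 13 ⇒ p = 13/16, and the value is (8)·(13/16) − 3 = 7/2.
For the column player: with q = P(2), equating A's and B's payoffs gives 3q + 2 = −13q + 10 ⇒ q = 1/2.

7/2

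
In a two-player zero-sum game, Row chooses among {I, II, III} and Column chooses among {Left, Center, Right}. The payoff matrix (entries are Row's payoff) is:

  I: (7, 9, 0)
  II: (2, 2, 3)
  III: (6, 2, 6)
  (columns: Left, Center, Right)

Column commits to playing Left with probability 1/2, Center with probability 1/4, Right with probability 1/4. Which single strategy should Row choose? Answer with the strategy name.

Expected payoff of I: (1/2)·7 + (1/4)·9 + (1/4)·0 = 23/4.
Expected payoff of II: (1/2)·2 + (1/4)·2 + (1/4)·3 = 9/4.
Expected payoff of III: (1/2)·6 + (1/4)·2 + (1/4)·6 = 5.
The largest is 23/4, so Row's best response is I.

I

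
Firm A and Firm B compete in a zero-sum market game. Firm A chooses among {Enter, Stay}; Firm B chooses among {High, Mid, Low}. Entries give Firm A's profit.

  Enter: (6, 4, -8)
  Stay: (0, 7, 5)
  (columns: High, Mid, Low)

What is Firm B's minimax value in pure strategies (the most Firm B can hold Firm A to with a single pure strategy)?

Column maxima: High → 6, Mid → 7, Low → 5.
The smallest of these is 5.

5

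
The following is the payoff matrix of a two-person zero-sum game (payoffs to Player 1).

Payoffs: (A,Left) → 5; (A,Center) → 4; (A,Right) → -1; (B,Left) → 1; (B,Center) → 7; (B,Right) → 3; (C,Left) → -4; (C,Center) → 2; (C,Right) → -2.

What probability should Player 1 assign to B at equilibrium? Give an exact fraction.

Row minima: A → -1, B → 1, C → -4; maximin = 1.
Column maxima: Left → 5, Center → 7, Right → 3; minimax = 3.
1 ≠ 3, so there is no saddle point; optimal play is mixed.
C is strictly dominated by A, so Player 1 never plays it.
Center is strictly dominated by Right (it gives Player 1 strictly more in every row), so Player 2 never plays it.
On the remaining 2×2 (A, B vs Left, Right):
Let Player 1 play A with probability p. Expected payoff against Left: 5p + 1(1−p) = 4p + 1; against Right: (-1)p + 3(1−p) = −4p + 3.
Setting these equal: 4p + 1 = −4p + 3 ⇒ 8p = 2 ⇒ p = 1/4, and the value is (4)·(1/4) + 1 = 2.
For Player 2: with q = P(Left), equating A's and B's payoffs gives 6q − 1 = −2q + 3 ⇒ q = 1/2.

3/4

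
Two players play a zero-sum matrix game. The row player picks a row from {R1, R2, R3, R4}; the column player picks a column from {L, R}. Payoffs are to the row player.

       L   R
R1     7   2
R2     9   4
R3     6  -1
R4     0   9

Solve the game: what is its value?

81/14

Row minima: R1 → 2, R2 → 4, R3 → -1, R4 → 0; maximin = 4.
Column maxima: L → 9, R → 9; minimax = 9.
4 ≠ 9, so there is no saddle point; optimal play is mixed.
R1 is strictly dominated by R2, so the row player never plays it.
R3 is strictly dominated by R2, so the row player never plays it.
On the remaining 2×2 (R2, R4 vs L, R):
Let the row player play R2 with probability p. Expected payoff against L: 9p + 0(1−p) = 9p; against R: 4p + 9(1−p) = −5p + 9.
Setting these equal: 9p = −5p + 9 ⇒ 14p = 9 ⇒ p = 9/14, and the value is (9)·(9/14) = 81/14.
For the column player: with q = P(L), equating R2's and R4's payoffs gives 5q + 4 = −9q + 9 ⇒ q = 5/14.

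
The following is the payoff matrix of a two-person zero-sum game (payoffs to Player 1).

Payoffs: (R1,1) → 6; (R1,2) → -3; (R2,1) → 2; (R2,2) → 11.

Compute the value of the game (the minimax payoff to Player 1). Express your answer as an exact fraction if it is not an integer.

Row minima: R1 → -3, R2 → 2; maximin = 2.
Column maxima: 1 → 6, 2 → 11; minimax = 6.
2 ≠ 6, so there is no saddle point; optimal play is mixed.
Let Player 1 play R1 with probability p. Expected payoff against 1: 6p + 2(1−p) = 4p + 2; against 2: (-3)p + 11(1−p) = −14p + 11.
Setting these equal: 4p + 2 = −14p + 11 ⇒ 18p = 9 ⇒ p = 1/2, and the value is (4)·(1/2) + 2 = 4.
For Player 2: with q = P(1), equating R1's and R2's payoffs gives 9q − 3 = −9q + 11 ⇒ q = 7/9.

4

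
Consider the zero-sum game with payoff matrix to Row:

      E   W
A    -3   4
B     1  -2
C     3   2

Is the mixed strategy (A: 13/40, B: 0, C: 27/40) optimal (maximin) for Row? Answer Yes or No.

Against E this mix gives (13/40)·(-3) + (27/40)·3 = 21/20.
Against W this mix gives (13/40)·4 + (27/40)·2 = 53/20.
Column will play E, holding Row to 21/20. Shifting weight toward the row that does better against E would raise this floor (the equalizing mix achieves 9/4 against both E and W), so the proposed strategy is not optimal.

No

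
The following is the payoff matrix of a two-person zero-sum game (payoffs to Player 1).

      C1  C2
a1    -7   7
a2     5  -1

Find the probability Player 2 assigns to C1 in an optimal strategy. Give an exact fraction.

2/5

Row minima: a1 → -7, a2 → -1; maximin = -1.
Column maxima: C1 → 5, C2 → 7; minimax = 5.
-1 ≠ 5, so there is no saddle point; optimal play is mixed.
Let Player 1 play a1 with probability p. Expected payoff against C1: (-7)p + 5(1−p) = −12p + 5; against C2: 7p + (-1)(1−p) = 8p − 1.
Setting these equal: −12p + 5 = 8p − 1 ⇒ −20p = -6 ⇒ p = 3/10, and the value is (-12)·(3/10) + 5 = 7/5.
For Player 2: with q = P(C1), equating a1's and a2's payoffs gives −14q + 7 = 6q − 1 ⇒ q = 2/5.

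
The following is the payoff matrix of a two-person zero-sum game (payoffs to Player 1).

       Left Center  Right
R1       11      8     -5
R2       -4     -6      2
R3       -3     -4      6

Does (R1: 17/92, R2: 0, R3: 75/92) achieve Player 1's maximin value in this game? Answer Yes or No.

No

Against Left this mix gives (17/92)·11 + (75/92)·(-3) = -19/46.
Against Center this mix gives (17/92)·8 + (75/92)·(-4) = -41/23.
Against Right this mix gives (17/92)·(-5) + (75/92)·6 = 365/92.
Player 2 will play Center, holding Player 1 to -41/23. Shifting weight toward the row that does better against Center would raise this floor (the equalizing mix achieves 28/23 against both Center and Right), so the proposed strategy is not optimal.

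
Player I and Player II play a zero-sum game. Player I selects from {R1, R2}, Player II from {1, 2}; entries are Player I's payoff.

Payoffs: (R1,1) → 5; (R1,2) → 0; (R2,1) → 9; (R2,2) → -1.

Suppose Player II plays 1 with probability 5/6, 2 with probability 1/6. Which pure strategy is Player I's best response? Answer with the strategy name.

R2

Expected payoff of R1: (5/6)·5 + (1/6)·0 = 25/6.
Expected payoff of R2: (5/6)·9 + (1/6)·(-1) = 22/3.
The largest is 22/3, so Player I's best response is R2.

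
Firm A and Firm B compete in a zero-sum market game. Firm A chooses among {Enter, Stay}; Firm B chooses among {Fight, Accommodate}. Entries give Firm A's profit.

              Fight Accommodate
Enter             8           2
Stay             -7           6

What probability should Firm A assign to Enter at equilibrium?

13/19

Row minima: Enter → 2, Stay → -7; maximin = 2.
Column maxima: Fight → 8, Accommodate → 6; minimax = 6.
2 ≠ 6, so there is no saddle point; optimal play is mixed.
Let Firm A play Enter with probability p. Expected payoff against Fight: 8p + (-7)(1−p) = 15p − 7; against Accommodate: 2p + 6(1−p) = −4p + 6.
Setting these equal: 15p − 7 = −4p + 6 ⇒ 19p = 13 ⇒ p = 13/19, and the value is (15)·(13/19) − 7 = 62/19.
For Firm B: with q = P(Fight), equating Enter's and Stay's payoffs gives 6q + 2 = −13q + 6 ⇒ q = 4/19.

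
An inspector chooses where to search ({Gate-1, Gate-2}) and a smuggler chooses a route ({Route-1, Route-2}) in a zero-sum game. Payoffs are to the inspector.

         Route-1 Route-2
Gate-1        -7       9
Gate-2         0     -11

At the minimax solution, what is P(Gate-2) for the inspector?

16/27

Row minima: Gate-1 → -7, Gate-2 → -11; maximin = -7.
Column maxima: Route-1 → 0, Route-2 → 9; minimax = 0.
-7 ≠ 0, so there is no saddle point; optimal play is mixed.
Let the inspector play Gate-1 with probability p. Expected payoff against Route-1: (-7)p + 0(1−p) = −7p; against Route-2: 9p + (-11)(1−p) = 20p − 11.
Setting these equal: −7p = 20p − 11 ⇒ −27p = -11 ⇒ p = 11/27, and the value is (-7)·(11/27) = -77/27.
For the smuggler: with q = P(Route-1), equating Gate-1's and Gate-2's payoffs gives −16q + 9 = 11q − 11 ⇒ q = 20/27.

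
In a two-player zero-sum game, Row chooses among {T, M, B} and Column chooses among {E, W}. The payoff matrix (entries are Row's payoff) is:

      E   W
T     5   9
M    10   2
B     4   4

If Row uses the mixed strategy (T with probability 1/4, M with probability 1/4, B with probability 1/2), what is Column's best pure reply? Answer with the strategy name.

If Column plays E, Row's expected payoff is (1/4)·5 + (1/4)·10 + (1/2)·4 = 23/4.
If Column plays W, Row's expected payoff is (1/4)·9 + (1/4)·2 + (1/2)·4 = 19/4.
Column minimizes Row's payoff; the smallest is 19/4, so the best response is W.

W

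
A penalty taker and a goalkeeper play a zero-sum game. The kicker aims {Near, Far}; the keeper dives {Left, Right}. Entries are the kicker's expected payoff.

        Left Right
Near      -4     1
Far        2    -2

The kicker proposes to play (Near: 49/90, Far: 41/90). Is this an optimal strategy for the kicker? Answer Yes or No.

No

Against Left this mix gives (49/90)·(-4) + (41/90)·2 = -19/15.
Against Right this mix gives (49/90)·1 + (41/90)·(-2) = -11/30.
The keeper will play Left, holding the kicker to -19/15. Shifting weight toward the row that does better against Left would raise this floor (the equalizing mix achieves -2/3 against both Left and Right), so the proposed strategy is not optimal.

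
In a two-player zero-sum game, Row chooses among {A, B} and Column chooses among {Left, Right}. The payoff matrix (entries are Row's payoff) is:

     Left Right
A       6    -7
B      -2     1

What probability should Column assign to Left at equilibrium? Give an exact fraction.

Row minima: A → -7, B → -2; maximin = -2.
Column maxima: Left → 6, Right → 1; minimax = 1.
-2 ≠ 1, so there is no saddle point; optimal play is mixed.
Let Row play A with probability p. Expected payoff against Left: 6p + (-2)(1−p) = 8p − 2; against Right: (-7)p + 1(1−p) = −8p + 1.
Setting these equal: 8p − 2 = −8p + 1 ⇒ 16p = 3 ⇒ p = 3/16, and the value is (8)·(3/16) − 2 = -1/2.
For Column: with q = P(Left), equating A's and B's payoffs gives 13q − 7 = −3q + 1 ⇒ q = 1/2.

1/2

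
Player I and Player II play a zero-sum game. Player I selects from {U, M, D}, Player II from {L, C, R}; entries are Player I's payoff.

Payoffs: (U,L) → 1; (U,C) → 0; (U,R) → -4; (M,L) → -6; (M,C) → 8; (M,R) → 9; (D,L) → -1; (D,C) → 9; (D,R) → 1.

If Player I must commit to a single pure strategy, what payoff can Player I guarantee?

Row minima: U → -4, M → -6, D → -1.
The best of these is -1.

-1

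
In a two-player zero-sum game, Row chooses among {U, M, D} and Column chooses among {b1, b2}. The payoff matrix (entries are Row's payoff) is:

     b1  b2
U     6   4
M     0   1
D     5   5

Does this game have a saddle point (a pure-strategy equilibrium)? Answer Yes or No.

Yes

Row minima: U → 4, M → 0, D → 5; maximin = 5.
Column maxima: b1 → 6, b2 → 5; minimax = 5.
maximin = minimax = 5, so a saddle point exists.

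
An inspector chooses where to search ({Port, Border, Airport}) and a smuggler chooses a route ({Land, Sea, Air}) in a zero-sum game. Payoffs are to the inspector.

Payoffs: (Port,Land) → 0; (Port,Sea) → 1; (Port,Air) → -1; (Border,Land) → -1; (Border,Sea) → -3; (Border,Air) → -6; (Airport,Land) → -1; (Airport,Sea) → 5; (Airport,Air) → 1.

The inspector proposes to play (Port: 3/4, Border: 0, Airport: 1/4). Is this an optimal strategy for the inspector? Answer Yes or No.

No

Against Land this mix gives (3/4)·0 + (1/4)·(-1) = -1/4.
Against Sea this mix gives (3/4)·1 + (1/4)·5 = 2.
Against Air this mix gives (3/4)·(-1) + (1/4)·1 = -1/2.
The smuggler will play Air, holding the inspector to -1/2. Shifting weight toward the row that does better against Air would raise this floor (the equalizing mix achieves -1/3 against both Air and Land), so the proposed strategy is not optimal.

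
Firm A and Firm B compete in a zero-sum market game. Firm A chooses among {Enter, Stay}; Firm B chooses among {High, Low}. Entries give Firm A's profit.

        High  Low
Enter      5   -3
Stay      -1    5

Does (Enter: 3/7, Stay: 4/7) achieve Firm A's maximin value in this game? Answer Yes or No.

Yes

Against High this mix gives (3/7)·5 + (4/7)·(-1) = 11/7.
Against Low this mix gives (3/7)·(-3) + (4/7)·5 = 11/7.
All of Firm B's active replies (High, Low) yield 11/7, and no column does worse for Firm A. The mix makes Firm B indifferent and guarantees 11/7, so it is optimal.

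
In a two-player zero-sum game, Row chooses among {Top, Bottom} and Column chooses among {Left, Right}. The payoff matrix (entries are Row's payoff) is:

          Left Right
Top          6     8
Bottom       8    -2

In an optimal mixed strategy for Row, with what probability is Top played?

5/6

Row minima: Top → 6, Bottom → -2; maximin = 6.
Column maxima: Left → 8, Right → 8; minimax = 8.
6 ≠ 8, so there is no saddle point; optimal play is mixed.
Let Row play Top with probability p. Expected payoff against Left: 6p + 8(1−p) = −2p + 8; against Right: 8p + (-2)(1−p) = 10p − 2.
Setting these equal: −2p + 8 = 10p − 2 ⇒ −12p = -10 ⇒ p = 5/6, and the value is (-2)·(5/6) + 8 = 19/3.
For Column: with q = P(Left), equating Top's and Bottom's payoffs gives −2q + 8 = 10q − 2 ⇒ q = 5/6.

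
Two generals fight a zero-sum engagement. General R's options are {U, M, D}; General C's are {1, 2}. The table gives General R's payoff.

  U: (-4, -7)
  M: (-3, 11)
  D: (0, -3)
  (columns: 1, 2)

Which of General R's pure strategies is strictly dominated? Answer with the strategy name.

M gives a strictly higher payoff than U against every column: -3 > -4, 11 > -7.
So U is strictly dominated and General R never plays it.

U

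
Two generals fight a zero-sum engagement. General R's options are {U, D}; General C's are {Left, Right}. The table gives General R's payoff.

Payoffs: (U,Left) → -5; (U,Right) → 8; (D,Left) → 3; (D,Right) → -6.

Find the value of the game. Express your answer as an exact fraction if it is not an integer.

Row minima: U → -5, D → -6; maximin = -5.
Column maxima: Left → 3, Right → 8; minimax = 3.
-5 ≠ 3, so there is no saddle point; optimal play is mixed.
Let General R play U with probability p. Expected payoff against Left: (-5)p + 3(1−p) = −8p + 3; against Right: 8p + (-6)(1−p) = 14p − 6.
Setting these equal: −8p + 3 = 14p − 6 ⇒ −22p = -9 ⇒ p = 9/22, and the value is (-8)·(9/22) + 3 = -3/11.
For General C: with q = P(Left), equating U's and D's payoffs gives −13q + 8 = 9q − 6 ⇒ q = 7/11.

-3/11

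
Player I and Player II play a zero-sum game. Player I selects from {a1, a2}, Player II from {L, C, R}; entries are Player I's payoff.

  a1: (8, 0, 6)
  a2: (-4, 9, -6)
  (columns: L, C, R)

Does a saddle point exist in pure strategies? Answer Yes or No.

Row minima: a1 → 0, a2 → -6; maximin = 0.
Column maxima: L → 8, C → 9, R → 6; minimax = 6.
0 ≠ 6, so no pure-strategy equilibrium exists.

No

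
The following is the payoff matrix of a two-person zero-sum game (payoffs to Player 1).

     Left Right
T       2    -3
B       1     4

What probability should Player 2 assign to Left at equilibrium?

Row minima: T → -3, B → 1; maximin = 1.
Column maxima: Left → 2, Right → 4; minimax = 2.
1 ≠ 2, so there is no saddle point; optimal play is mixed.
Let Player 1 play T with probability p. Expected payoff against Left: 2p + 1(1−p) = p + 1; against Right: (-3)p + 4(1−p) = −7p + 4.
Setting these equal: p + 1 = −7p + 4 ⇒ 8p = 3 ⇒ p = 3/8, and the value is (1)·(3/8) + 1 = 11/8.
For Player 2: with q = P(Left), equating T's and B's payoffs gives 5q − 3 = −3q + 4 ⇒ q = 7/8.

7/8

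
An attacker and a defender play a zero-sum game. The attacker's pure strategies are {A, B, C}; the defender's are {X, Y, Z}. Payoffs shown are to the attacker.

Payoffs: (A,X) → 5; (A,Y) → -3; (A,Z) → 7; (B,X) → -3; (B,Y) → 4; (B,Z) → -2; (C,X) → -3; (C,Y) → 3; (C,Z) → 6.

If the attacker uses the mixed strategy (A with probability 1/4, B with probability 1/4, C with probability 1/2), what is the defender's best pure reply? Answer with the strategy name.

If the defender plays X, the attacker's expected payoff is (1/4)·5 + (1/4)·(-3) + (1/2)·(-3) = -1.
If the defender plays Y, the attacker's expected payoff is (1/4)·(-3) + (1/4)·4 + (1/2)·3 = 7/4.
If the defender plays Z, the attacker's expected payoff is (1/4)·7 + (1/4)·(-2) + (1/2)·6 = 17/4.
The defender minimizes the attacker's payoff; the smallest is -1, so the best response is X.

X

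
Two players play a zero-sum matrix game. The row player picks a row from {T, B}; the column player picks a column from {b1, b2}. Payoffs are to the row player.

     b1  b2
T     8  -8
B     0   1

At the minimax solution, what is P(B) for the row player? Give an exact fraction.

Row minima: T → -8, B → 0; maximin = 0.
Column maxima: b1 → 8, b2 → 1; minimax = 1.
0 ≠ 1, so there is no saddle point; optimal play is mixed.
Let the row player play T with probability p. Expected payoff against b1: 8p + 0(1−p) = 8p; against b2: (-8)p + 1(1−p) = −9p + 1.
Setting these equal: 8p = −9p + 1 ⇒ 17p = 1 ⇒ p = 1/17, and the value is (8)·(1/17) = 8/17.
For the column player: with q = P(b1), equating T's and B's payoffs gives 16q − 8 = −q + 1 ⇒ q = 9/17.

16/17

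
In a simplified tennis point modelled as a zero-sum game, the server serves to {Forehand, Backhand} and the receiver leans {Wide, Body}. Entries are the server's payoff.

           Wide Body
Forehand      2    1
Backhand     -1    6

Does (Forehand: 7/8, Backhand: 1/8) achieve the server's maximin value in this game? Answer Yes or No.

Yes

Against Wide this mix gives (7/8)·2 + (1/8)·(-1) = 13/8.
Against Body this mix gives (7/8)·1 + (1/8)·6 = 13/8.
All of the receiver's active replies (Wide, Body) yield 13/8, and no column does worse for the server. The mix makes the receiver indifferent and guarantees 13/8, so it is optimal.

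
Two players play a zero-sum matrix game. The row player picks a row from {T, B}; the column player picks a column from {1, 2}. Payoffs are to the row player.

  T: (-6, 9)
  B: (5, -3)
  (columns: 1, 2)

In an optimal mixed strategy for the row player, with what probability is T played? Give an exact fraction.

8/23

Row minima: T → -6, B → -3; maximin = -3.
Column maxima: 1 → 5, 2 → 9; minimax = 5.
-3 ≠ 5, so there is no saddle point; optimal play is mixed.
Let the row player play T with probability p. Expected payoff against 1: (-6)p + 5(1−p) = −11p + 5; against 2: 9p + (-3)(1−p) = 12p − 3.
Setting these equal: −11p + 5 = 12p − 3 ⇒ −23p = -8 ⇒ p = 8/23, and the value is (-11)·(8/23) + 5 = 27/23.
For the column player: with q = P(1), equating T's and B's payoffs gives −15q + 9 = 8q − 3 ⇒ q = 12/23.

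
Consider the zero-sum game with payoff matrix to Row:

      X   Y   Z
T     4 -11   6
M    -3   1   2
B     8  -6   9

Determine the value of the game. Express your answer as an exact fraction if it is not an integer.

-5/9

Row minima: T → -11, M → -3, B → -6; maximin = -3.
Column maxima: X → 8, Y → 1, Z → 9; minimax = 1.
-3 ≠ 1, so there is no saddle point; optimal play is mixed.
T is strictly dominated by B, so Row never plays it.
Z is strictly dominated by X (it gives Row strictly more in every row), so Column never plays it.
On the remaining 2×2 (M, B vs X, Y):
Let Row play M with probability p. Expected payoff against X: (-3)p + 8(1−p) = −11p + 8; against Y: 1p + (-6)(1−p) = 7p − 6.
Setting these equal: −11p + 8 = 7p − 6 ⇒ −18p = -14 ⇒ p = 7/9, and the value is (-11)·(7/9) + 8 = -5/9.
For Column: with q = P(X), equating M's and B's payoffs gives −4q + 1 = 14q − 6 ⇒ q = 7/18.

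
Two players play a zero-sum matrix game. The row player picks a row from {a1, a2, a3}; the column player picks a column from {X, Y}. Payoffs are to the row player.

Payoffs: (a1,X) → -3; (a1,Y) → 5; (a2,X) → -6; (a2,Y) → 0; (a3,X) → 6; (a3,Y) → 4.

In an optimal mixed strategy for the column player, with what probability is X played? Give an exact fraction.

Row minima: a1 → -3, a2 → -6, a3 → 4; maximin = 4.
Column maxima: X → 6, Y → 5; minimax = 5.
4 ≠ 5, so there is no saddle point; optimal play is mixed.
a2 is strictly dominated by a1, so the row player never plays it.
On the remaining 2×2 (a1, a3 vs X, Y):
Let the row player play a1 with probability p. Expected payoff against X: (-3)p + 6(1−p) = −9p + 6; against Y: 5p + 4(1−p) = p + 4.
Setting these equal: −9p + 6 = p + 4 ⇒ −10p = -2 ⇒ p = 1/5, and the value is (-9)·(1/5) + 6 = 21/5.
For the column player: with q = P(X), equating a1's and a3's payoffs gives −8q + 5 = 2q + 4 ⇒ q = 1/10.

1/10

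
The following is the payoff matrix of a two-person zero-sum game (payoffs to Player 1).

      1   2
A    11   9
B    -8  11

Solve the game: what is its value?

Row minima: A → 9, B → -8; maximin = 9.
Column maxima: 1 → 11, 2 → 11; minimax = 11.
9 ≠ 11, so there is no saddle point; optimal play is mixed.
Let Player 1 play A with probability p. Expected payoff against 1: 11p + (-8)(1−p) = 19p − 8; against 2: 9p + 11(1−p) = −2p + 11.
Setting these equal: 19p − 8 = −2p + 11 ⇒ 21p = 19 ⇒ p = 19/21, and the value is (19)·(19/21) − 8 = 193/21.
For Player 2: with q = P(1), equating A's and B's payoffs gives 2q + 9 = −19q + 11 ⇒ q = 2/21.

193/21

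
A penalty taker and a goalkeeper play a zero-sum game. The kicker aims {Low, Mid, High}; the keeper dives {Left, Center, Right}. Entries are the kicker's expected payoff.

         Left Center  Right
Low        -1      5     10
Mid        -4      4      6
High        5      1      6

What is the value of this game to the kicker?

Row minima: Low → -1, Mid → -4, High → 1; maximin = 1.
Column maxima: Left → 5, Center → 5, Right → 10; minimax = 5.
1 ≠ 5, so there is no saddle point; optimal play is mixed.
Mid is strictly dominated by Low, so the kicker never plays it.
Right is strictly dominated by Left (it gives the kicker strictly more in every row), so the keeper never plays it.
On the remaining 2×2 (Low, High vs Left, Center):
Let the kicker play Low with probability p. Expected payoff against Left: (-1)p + 5(1−p) = −6p + 5; against Center: 5p + 1(1−p) = 4p + 1.
Setting these equal: −6p + 5 = 4p + 1 ⇒ −10p = -4 ⇒ p = 2/5, and the value is (-6)·(2/5) + 5 = 13/5.
For the keeper: with q = P(Left), equating Low's and High's payoffs gives −6q + 5 = 4q + 1 ⇒ q = 2/5.

13/5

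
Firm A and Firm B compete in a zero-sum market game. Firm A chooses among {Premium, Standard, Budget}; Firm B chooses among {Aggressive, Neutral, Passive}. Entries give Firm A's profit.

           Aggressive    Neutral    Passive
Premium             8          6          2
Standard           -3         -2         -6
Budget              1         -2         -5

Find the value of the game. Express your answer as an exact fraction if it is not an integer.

2

Row minima: Premium → 2, Standard → -6, Budget → -5; maximin = 2.
Column maxima: Aggressive → 8, Neutral → 6, Passive → 2; minimax = 2.
Since maximin = minimax = 2, there is a saddle point and the value is 2.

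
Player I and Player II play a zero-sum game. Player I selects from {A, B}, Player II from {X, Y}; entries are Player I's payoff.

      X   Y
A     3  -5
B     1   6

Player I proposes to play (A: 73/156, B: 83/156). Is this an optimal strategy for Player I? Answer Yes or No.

Against X this mix gives (73/156)·3 + (83/156)·1 = 151/78.
Against Y this mix gives (73/156)·(-5) + (83/156)·6 = 133/156.
Player II will play Y, holding Player I to 133/156. Shifting weight toward the row that does better against Y would raise this floor (the equalizing mix achieves 23/13 against both Y and X), so the proposed strategy is not optimal.

No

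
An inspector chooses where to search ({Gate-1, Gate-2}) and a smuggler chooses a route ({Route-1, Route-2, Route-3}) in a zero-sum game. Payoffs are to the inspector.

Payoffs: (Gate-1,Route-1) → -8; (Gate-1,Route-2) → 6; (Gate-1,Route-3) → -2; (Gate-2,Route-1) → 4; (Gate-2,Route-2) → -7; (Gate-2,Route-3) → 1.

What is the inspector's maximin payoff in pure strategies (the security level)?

Row minima: Gate-1 → -8, Gate-2 → -7.
The best of these is -7.

-7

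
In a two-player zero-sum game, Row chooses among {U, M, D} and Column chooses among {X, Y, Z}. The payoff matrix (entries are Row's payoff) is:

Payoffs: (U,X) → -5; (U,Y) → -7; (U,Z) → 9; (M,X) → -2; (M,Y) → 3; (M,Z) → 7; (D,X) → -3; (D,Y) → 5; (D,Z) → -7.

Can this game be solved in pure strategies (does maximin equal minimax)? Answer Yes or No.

Row minima: U → -7, M → -2, D → -7; maximin = -2.
Column maxima: X → -2, Y → 5, Z → 9; minimax = -2.
maximin = minimax = -2, so a saddle point exists.

Yes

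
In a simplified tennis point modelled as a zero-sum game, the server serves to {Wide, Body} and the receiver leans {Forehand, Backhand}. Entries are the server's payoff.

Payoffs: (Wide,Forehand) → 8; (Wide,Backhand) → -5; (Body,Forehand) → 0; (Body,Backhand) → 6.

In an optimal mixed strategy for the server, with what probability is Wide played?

6/19

Row minima: Wide → -5, Body → 0; maximin = 0.
Column maxima: Forehand → 8, Backhand → 6; minimax = 6.
0 ≠ 6, so there is no saddle point; optimal play is mixed.
Let the server play Wide with probability p. Expected payoff against Forehand: 8p + 0(1−p) = 8p; against Backhand: (-5)p + 6(1−p) = −11p + 6.
Setting these equal: 8p = −11p + 6 ⇒ 19p = 6 ⇒ p = 6/19, and the value is (8)·(6/19) = 48/19.
For the receiver: with q = P(Forehand), equating Wide's and Body's payoffs gives 13q − 5 = −6q + 6 ⇒ q = 11/19.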